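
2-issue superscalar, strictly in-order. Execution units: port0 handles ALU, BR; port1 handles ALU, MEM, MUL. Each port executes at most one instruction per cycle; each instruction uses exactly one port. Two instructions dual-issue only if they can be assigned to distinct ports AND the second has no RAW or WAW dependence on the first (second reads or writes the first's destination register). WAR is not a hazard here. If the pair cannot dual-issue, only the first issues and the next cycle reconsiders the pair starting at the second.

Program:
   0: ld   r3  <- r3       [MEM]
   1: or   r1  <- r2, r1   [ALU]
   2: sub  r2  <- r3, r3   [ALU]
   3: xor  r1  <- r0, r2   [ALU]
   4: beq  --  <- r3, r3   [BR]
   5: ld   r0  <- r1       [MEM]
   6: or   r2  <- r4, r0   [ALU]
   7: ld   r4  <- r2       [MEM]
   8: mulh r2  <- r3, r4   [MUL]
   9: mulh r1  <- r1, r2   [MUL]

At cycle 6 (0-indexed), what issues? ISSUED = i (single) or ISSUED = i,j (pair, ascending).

0. ld.MEM+or.ALU @i0/i1  | 2-wide
1. sub.ALU @i2  | RAW r2
2. xor.ALU+beq.BR @i3/i4  | 2-wide
3. ld.MEM @i5  | RAW r0
4. or.ALU @i6  | RAW r2
5. ld.MEM @i7  | no-port MEM/MUL
6. mulh.MUL @i8  | no-port MUL/MUL
7. mulh.MUL @i9  | tail

ISSUED = 8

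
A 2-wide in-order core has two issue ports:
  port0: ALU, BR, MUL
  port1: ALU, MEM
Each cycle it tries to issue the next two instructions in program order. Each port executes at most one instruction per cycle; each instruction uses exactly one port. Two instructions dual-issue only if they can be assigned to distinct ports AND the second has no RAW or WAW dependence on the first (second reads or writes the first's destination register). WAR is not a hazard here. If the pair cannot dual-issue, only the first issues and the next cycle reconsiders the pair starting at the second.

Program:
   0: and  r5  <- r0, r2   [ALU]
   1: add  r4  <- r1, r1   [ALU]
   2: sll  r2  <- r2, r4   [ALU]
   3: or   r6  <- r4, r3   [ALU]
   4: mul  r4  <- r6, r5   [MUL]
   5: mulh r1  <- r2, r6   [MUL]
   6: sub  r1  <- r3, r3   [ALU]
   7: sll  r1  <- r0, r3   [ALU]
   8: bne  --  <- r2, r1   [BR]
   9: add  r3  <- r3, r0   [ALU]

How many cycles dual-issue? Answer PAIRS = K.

PAIRS = 3

t=0 i0/i1:and.ALU;add.ALU ; pair
t=1 i2/i3:sll.ALU;or.ALU ; pair
t=2 i4:mul.MUL ; no-port MUL/MUL
t=3 i5:mulh.MUL ; WAW r1
t=4 i6:sub.ALU ; WAW r1
t=5 i7:sll.ALU ; RAW r1
t=6 i8/i9:bne.BR;add.ALU ; pair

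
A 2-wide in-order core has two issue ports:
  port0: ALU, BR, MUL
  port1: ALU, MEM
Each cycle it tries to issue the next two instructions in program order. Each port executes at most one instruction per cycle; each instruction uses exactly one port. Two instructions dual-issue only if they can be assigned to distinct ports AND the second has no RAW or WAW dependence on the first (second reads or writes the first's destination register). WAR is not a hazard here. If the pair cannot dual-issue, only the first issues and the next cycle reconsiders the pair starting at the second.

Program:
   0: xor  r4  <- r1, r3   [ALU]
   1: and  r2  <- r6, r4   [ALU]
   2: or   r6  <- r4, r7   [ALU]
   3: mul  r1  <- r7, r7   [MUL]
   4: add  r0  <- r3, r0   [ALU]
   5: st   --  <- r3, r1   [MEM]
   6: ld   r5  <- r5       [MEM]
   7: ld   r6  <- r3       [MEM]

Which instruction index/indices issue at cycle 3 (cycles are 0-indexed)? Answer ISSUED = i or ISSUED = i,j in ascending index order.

0. xor.ALU @i0  | RAW r4
1. and.ALU/or.ALU @i1/i2  | pair
2. mul.MUL/add.ALU @i3/i4  | pair
3. st.MEM @i5  | no-port MEM/MEM
4. ld.MEM @i6  | no-port MEM/MEM
5. ld.MEM @i7  | tail

ISSUED = 5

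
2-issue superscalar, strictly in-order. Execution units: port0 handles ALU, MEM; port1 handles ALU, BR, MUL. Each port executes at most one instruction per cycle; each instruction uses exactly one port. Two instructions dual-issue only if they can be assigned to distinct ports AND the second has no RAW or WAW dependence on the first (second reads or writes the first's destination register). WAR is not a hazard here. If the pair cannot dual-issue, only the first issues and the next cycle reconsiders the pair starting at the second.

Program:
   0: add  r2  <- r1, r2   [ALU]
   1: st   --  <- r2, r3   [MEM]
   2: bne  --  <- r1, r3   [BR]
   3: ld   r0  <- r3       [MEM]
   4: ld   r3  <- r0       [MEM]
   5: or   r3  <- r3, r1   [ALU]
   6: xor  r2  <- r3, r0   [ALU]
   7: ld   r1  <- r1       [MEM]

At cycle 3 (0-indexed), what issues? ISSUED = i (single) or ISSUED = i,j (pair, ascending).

[0] i0  add  -- RAW r2
[1] i1+i2  st+bne  -- dual
[2] i3  ld  -- no-port MEM/MEM
[3] i4  ld  -- RAW+WAW r3
[4] i5  or  -- RAW r3
[5] i6+i7  xor+ld  -- dual

ISSUED = 4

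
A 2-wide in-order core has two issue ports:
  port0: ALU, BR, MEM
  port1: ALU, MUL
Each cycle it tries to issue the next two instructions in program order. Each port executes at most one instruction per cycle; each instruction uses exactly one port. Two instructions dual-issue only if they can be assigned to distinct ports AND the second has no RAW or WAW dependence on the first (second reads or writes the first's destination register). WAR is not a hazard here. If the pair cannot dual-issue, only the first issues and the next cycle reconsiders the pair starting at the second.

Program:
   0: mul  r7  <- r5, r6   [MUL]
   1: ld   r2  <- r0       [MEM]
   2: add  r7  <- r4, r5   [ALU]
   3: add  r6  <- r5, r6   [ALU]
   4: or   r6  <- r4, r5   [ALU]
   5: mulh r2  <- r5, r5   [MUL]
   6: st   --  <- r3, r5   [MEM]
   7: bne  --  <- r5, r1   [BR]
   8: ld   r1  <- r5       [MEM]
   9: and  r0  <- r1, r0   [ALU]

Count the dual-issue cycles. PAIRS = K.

PAIRS = 3

0. mul+ld @i0&i1  | dual
1. add+add @i2&i3  | dual
2. or+mulh @i4&i5  | dual
3. st @i6  | no-port MEM/BR
4. bne @i7  | no-port BR/MEM
5. ld @i8  | RAW r1
6. and @i9  | tail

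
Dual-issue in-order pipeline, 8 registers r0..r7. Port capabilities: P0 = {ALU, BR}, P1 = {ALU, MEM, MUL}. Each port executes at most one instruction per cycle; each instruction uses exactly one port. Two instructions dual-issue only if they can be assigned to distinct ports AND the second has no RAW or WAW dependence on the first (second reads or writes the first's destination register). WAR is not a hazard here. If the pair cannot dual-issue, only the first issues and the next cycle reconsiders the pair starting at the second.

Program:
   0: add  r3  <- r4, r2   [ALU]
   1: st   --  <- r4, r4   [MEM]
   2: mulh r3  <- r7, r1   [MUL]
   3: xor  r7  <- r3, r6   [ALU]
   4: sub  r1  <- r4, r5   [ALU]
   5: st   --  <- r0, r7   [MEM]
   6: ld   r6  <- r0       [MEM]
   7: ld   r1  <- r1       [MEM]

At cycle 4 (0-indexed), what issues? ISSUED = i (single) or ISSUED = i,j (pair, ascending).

[0] i0+i1  add.ALU+st.MEM  -- 2-wide
[1] i2  mulh.MUL  -- RAW r3
[2] i3+i4  xor.ALU+sub.ALU  -- 2-wide
[3] i5  st.MEM  -- no-port MEM/MEM
[4] i6  ld.MEM  -- no-port MEM/MEM
[5] i7  ld.MEM  -- tail

ISSUED = 6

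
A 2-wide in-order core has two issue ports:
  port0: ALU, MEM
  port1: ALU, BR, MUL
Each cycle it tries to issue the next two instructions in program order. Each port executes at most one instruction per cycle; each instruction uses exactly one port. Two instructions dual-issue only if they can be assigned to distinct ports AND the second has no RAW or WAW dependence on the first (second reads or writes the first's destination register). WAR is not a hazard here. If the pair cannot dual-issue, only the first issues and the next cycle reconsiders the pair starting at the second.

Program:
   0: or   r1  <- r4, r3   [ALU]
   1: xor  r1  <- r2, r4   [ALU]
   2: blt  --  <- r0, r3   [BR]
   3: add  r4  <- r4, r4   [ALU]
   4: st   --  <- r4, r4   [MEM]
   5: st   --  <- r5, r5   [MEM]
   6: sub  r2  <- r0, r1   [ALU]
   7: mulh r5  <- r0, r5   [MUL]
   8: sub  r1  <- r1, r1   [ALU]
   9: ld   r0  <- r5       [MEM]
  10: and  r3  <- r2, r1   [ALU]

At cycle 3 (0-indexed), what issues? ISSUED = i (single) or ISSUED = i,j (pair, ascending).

ISSUED = 4

t=0 i0:or ; WAW r1
t=1 i1/i2:xor blt ; dual
t=2 i3:add ; RAW r4
t=3 i4:st ; no-port MEM/MEM
t=4 i5/i6:st sub ; dual
t=5 i7/i8:mulh sub ; dual
t=6 i9/i10:ld and ; dual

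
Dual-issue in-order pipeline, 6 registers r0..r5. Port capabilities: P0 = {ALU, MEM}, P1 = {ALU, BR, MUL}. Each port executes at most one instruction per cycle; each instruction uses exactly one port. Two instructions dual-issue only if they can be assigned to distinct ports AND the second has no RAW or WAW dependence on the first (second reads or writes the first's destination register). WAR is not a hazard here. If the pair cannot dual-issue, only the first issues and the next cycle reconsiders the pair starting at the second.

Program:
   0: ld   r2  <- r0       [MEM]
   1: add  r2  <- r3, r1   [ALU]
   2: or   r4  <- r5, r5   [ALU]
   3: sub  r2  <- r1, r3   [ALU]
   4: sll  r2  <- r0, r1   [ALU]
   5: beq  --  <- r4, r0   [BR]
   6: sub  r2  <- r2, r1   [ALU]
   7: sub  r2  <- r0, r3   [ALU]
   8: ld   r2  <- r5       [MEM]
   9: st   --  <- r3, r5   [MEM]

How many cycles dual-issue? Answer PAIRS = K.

PAIRS = 2

c0: i0 ld  WAW r2
c1: i1/i2 add;or  pair
c2: i3 sub  WAW r2
c3: i4/i5 sll;beq  pair
c4: i6 sub  WAW r2
c5: i7 sub  WAW r2
c6: i8 ld  no-port MEM/MEM
c7: i9 st  tail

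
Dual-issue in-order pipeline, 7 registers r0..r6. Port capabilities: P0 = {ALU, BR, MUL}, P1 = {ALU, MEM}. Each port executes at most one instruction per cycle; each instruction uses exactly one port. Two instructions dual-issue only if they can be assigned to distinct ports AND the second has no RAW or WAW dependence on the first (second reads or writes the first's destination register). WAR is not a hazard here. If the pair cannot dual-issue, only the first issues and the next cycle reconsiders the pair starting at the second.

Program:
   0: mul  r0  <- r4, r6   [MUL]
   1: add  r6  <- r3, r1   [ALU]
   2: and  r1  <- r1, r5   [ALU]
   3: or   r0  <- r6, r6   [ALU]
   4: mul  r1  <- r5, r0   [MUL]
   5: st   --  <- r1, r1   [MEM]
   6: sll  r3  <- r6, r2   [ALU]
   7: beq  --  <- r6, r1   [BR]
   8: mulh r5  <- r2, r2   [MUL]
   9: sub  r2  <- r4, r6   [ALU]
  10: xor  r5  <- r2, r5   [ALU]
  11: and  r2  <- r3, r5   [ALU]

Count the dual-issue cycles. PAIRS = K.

c0: i0/i1 mul add  pair
c1: i2/i3 and or  pair
c2: i4 mul  RAW r1
c3: i5/i6 st sll  pair
c4: i7 beq  no-port BR/MUL
c5: i8/i9 mulh sub  pair
c6: i10 xor  RAW r5
c7: i11 and  tail

PAIRS = 4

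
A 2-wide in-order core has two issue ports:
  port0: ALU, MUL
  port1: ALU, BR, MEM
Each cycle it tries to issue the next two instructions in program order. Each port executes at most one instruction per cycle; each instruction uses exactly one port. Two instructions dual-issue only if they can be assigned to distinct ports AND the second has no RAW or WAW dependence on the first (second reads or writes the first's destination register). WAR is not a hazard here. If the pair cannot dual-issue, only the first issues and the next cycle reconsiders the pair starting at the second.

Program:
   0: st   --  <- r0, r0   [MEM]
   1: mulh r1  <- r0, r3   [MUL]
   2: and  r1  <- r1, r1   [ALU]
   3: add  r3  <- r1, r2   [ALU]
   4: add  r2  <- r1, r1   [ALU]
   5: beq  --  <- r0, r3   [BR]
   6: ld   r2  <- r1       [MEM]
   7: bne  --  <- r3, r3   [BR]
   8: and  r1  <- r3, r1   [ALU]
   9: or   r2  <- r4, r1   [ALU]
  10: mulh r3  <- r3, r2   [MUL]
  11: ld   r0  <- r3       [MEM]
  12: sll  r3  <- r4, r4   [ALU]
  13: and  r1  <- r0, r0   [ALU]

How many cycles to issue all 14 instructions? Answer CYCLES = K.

CYCLES = 10

  cy0 -> i0&i1 (st.MEM+mulh.MUL) 2-wide
  cy1 -> i2 (and.ALU) RAW r1
  cy2 -> i3&i4 (add.ALU+add.ALU) 2-wide
  cy3 -> i5 (beq.BR) no-port BR/MEM
  cy4 -> i6 (ld.MEM) no-port MEM/BR
  cy5 -> i7&i8 (bne.BR+and.ALU) 2-wide
  cy6 -> i9 (or.ALU) RAW r2
  cy7 -> i10 (mulh.MUL) RAW r3
  cy8 -> i11&i12 (ld.MEM+sll.ALU) 2-wide
  cy9 -> i13 (and.ALU) tail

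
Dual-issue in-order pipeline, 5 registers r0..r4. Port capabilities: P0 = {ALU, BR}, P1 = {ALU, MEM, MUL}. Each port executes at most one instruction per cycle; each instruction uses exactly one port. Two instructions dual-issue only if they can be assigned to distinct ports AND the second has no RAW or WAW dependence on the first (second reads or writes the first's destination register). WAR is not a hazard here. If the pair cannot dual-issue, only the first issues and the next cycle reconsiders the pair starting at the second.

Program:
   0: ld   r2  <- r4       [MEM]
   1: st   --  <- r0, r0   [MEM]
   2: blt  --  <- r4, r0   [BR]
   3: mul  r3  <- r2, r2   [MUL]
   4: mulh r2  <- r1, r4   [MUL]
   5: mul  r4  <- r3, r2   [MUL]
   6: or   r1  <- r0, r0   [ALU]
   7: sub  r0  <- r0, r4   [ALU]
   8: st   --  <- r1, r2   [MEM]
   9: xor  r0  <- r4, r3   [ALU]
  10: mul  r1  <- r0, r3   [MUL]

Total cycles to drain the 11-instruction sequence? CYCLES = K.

0. ld @i0  | no-port MEM/MEM
1. st;blt @i1,i2  | 2-wide
2. mul @i3  | no-port MUL/MUL
3. mulh @i4  | no-port MUL/MUL
4. mul;or @i5,i6  | 2-wide
5. sub;st @i7,i8  | 2-wide
6. xor @i9  | RAW r0
7. mul @i10  | tail

CYCLES = 8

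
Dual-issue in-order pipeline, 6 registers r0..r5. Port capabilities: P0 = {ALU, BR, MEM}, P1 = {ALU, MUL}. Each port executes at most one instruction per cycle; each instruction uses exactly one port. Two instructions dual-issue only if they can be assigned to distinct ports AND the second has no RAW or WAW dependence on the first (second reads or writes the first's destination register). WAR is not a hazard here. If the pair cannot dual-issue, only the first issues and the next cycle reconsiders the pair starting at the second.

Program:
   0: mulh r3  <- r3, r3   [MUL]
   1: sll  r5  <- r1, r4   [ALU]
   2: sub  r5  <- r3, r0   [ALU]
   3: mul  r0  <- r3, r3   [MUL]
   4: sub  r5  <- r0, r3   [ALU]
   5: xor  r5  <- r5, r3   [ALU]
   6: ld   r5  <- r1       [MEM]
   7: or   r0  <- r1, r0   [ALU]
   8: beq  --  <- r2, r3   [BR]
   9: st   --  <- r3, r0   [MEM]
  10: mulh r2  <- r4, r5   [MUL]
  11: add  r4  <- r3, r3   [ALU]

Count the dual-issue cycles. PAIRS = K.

t=0 i0&i1:mulh.MUL/sll.ALU ; pair
t=1 i2&i3:sub.ALU/mul.MUL ; pair
t=2 i4:sub.ALU ; RAW+WAW r5
t=3 i5:xor.ALU ; WAW r5
t=4 i6&i7:ld.MEM/or.ALU ; pair
t=5 i8:beq.BR ; no-port BR/MEM
t=6 i9&i10:st.MEM/mulh.MUL ; pair
t=7 i11:add.ALU ; tail

PAIRS = 4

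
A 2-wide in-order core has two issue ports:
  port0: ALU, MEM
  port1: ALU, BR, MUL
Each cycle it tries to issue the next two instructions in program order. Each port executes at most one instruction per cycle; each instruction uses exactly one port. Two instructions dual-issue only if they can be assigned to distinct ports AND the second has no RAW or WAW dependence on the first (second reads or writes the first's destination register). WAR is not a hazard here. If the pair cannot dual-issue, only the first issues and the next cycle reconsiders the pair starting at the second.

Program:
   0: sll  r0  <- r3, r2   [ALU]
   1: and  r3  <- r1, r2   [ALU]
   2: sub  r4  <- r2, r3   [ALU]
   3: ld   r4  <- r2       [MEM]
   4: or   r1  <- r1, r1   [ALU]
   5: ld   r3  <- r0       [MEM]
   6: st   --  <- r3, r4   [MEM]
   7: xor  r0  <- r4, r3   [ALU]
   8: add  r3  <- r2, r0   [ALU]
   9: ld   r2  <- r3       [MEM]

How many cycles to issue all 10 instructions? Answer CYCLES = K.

CYCLES = 7

  cy0 -> i0/i1 (sll.ALU/and.ALU) dual
  cy1 -> i2 (sub.ALU) WAW r4
  cy2 -> i3/i4 (ld.MEM/or.ALU) dual
  cy3 -> i5 (ld.MEM) no-port MEM/MEM
  cy4 -> i6/i7 (st.MEM/xor.ALU) dual
  cy5 -> i8 (add.ALU) RAW r3
  cy6 -> i9 (ld.MEM) tail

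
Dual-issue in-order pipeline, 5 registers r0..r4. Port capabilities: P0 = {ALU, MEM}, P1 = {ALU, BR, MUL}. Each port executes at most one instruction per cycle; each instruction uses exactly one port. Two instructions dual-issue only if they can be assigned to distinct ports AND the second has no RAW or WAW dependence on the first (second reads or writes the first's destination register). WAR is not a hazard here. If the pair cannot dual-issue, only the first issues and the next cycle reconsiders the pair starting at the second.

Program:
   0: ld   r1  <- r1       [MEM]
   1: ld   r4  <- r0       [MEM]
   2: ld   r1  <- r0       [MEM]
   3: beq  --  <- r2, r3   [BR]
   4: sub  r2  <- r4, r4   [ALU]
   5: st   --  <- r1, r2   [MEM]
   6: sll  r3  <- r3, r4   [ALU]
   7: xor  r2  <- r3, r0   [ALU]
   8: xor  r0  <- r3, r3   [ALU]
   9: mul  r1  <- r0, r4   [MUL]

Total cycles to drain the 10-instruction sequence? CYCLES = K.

[0] i0  ld.MEM  -- no-port MEM/MEM
[1] i1  ld.MEM  -- no-port MEM/MEM
[2] i2/i3  ld.MEM;beq.BR  -- dual
[3] i4  sub.ALU  -- RAW r2
[4] i5/i6  st.MEM;sll.ALU  -- dual
[5] i7/i8  xor.ALU;xor.ALU  -- dual
[6] i9  mul.MUL  -- tail

CYCLES = 7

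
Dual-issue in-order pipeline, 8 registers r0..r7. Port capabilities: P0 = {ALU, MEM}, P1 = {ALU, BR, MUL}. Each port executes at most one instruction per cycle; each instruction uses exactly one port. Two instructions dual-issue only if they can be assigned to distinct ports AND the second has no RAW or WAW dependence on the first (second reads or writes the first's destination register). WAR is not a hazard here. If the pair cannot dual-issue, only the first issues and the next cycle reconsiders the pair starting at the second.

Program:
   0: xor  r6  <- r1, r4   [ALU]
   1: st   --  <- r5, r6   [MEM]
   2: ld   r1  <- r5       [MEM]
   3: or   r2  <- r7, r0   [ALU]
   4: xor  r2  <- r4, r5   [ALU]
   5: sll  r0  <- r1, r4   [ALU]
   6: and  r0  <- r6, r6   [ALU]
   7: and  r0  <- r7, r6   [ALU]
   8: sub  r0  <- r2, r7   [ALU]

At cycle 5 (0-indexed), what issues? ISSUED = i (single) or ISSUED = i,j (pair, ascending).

t=0 i0:xor ; RAW r6
t=1 i1:st ; no-port MEM/MEM
t=2 i2+i3:ld+or ; 2-wide
t=3 i4+i5:xor+sll ; 2-wide
t=4 i6:and ; WAW r0
t=5 i7:and ; WAW r0
t=6 i8:sub ; tail

ISSUED = 7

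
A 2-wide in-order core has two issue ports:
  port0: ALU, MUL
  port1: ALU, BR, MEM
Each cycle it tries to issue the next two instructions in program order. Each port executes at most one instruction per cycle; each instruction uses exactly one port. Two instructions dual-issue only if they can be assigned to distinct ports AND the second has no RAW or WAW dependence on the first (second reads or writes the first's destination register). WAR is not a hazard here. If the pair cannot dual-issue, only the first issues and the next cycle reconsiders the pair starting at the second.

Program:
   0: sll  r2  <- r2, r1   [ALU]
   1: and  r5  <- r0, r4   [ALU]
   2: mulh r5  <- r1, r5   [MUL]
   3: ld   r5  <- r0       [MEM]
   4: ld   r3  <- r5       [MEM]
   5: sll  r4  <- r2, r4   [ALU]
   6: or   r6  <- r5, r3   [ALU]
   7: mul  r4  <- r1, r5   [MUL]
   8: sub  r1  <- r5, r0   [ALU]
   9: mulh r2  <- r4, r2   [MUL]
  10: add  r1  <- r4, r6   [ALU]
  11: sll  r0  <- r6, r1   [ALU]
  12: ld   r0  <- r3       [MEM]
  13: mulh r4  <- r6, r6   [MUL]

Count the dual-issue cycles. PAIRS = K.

  cy0 -> i0/i1 (sll.ALU and.ALU) 2-wide
  cy1 -> i2 (mulh.MUL) WAW r5
  cy2 -> i3 (ld.MEM) no-port MEM/MEM
  cy3 -> i4/i5 (ld.MEM sll.ALU) 2-wide
  cy4 -> i6/i7 (or.ALU mul.MUL) 2-wide
  cy5 -> i8/i9 (sub.ALU mulh.MUL) 2-wide
  cy6 -> i10 (add.ALU) RAW r1
  cy7 -> i11 (sll.ALU) WAW r0
  cy8 -> i12/i13 (ld.MEM mulh.MUL) 2-wide

PAIRS = 5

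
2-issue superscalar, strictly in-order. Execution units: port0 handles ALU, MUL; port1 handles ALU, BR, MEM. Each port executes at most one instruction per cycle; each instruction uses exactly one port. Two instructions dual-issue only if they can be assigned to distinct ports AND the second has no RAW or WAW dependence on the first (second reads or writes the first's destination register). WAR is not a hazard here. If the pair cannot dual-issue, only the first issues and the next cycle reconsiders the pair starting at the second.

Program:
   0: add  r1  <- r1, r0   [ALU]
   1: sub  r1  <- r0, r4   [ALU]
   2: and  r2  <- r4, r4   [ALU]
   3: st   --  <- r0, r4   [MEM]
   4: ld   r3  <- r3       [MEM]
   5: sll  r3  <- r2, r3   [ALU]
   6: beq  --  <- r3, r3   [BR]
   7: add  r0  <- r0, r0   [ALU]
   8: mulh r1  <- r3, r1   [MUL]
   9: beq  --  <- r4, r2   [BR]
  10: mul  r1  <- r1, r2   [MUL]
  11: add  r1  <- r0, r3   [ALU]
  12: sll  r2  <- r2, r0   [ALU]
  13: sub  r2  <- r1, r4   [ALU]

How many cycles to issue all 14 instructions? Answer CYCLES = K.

c0: i0 add  WAW r1
c1: i1&i2 sub and  2-wide
c2: i3 st  no-port MEM/MEM
c3: i4 ld  RAW+WAW r3
c4: i5 sll  RAW r3
c5: i6&i7 beq add  2-wide
c6: i8&i9 mulh beq  2-wide
c7: i10 mul  WAW r1
c8: i11&i12 add sll  2-wide
c9: i13 sub  tail

CYCLES = 10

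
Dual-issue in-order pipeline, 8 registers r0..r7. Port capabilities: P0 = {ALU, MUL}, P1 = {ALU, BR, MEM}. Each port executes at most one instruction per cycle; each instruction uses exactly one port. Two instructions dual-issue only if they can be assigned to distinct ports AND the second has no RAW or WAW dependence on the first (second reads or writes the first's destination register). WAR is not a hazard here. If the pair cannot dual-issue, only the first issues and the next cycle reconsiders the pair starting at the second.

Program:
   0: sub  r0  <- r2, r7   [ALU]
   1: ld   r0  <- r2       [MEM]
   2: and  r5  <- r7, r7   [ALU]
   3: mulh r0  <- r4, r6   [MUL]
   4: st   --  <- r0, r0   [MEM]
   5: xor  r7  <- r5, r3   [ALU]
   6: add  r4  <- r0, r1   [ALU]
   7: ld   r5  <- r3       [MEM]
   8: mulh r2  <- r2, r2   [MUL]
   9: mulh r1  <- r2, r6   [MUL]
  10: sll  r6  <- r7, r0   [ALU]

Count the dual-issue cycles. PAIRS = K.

PAIRS = 4

[0] i0  sub.ALU  -- WAW r0
[1] i1/i2  ld.MEM and.ALU  -- 2-wide
[2] i3  mulh.MUL  -- RAW r0
[3] i4/i5  st.MEM xor.ALU  -- 2-wide
[4] i6/i7  add.ALU ld.MEM  -- 2-wide
[5] i8  mulh.MUL  -- no-port MUL/MUL
[6] i9/i10  mulh.MUL sll.ALU  -- 2-wide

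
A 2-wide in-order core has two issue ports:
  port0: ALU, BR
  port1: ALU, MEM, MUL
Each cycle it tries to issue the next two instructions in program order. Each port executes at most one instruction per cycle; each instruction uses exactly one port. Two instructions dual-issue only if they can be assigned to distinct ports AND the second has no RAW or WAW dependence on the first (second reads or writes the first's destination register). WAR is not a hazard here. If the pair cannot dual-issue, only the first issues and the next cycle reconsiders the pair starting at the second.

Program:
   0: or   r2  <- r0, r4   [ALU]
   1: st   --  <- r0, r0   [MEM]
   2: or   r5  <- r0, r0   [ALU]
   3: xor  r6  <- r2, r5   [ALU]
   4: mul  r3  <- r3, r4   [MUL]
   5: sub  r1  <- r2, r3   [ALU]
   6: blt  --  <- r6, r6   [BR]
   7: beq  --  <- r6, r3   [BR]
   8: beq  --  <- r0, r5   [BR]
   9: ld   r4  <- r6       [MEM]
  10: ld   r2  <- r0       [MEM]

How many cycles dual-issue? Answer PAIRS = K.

  cy0 -> i0/i1 (or.ALU/st.MEM) dual
  cy1 -> i2 (or.ALU) RAW r5
  cy2 -> i3/i4 (xor.ALU/mul.MUL) dual
  cy3 -> i5/i6 (sub.ALU/blt.BR) dual
  cy4 -> i7 (beq.BR) no-port BR/BR
  cy5 -> i8/i9 (beq.BR/ld.MEM) dual
  cy6 -> i10 (ld.MEM) tail

PAIRS = 4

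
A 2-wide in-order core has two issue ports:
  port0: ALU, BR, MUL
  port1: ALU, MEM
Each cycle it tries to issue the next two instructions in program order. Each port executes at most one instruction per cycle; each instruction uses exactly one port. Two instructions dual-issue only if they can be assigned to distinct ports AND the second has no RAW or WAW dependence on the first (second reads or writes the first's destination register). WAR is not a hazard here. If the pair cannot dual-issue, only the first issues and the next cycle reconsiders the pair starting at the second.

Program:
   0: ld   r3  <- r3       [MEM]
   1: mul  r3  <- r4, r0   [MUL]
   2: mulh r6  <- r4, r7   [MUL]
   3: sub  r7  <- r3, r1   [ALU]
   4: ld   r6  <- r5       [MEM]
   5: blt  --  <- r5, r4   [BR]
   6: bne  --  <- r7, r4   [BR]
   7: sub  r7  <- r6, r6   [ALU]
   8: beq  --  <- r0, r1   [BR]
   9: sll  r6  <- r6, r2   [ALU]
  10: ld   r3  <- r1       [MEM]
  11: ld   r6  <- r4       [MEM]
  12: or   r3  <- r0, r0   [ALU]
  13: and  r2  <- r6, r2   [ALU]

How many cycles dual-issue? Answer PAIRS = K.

t=0 i0:ld ; WAW r3
t=1 i1:mul ; no-port MUL/MUL
t=2 i2,i3:mulh sub ; dual
t=3 i4,i5:ld blt ; dual
t=4 i6,i7:bne sub ; dual
t=5 i8,i9:beq sll ; dual
t=6 i10:ld ; no-port MEM/MEM
t=7 i11,i12:ld or ; dual
t=8 i13:and ; tail

PAIRS = 5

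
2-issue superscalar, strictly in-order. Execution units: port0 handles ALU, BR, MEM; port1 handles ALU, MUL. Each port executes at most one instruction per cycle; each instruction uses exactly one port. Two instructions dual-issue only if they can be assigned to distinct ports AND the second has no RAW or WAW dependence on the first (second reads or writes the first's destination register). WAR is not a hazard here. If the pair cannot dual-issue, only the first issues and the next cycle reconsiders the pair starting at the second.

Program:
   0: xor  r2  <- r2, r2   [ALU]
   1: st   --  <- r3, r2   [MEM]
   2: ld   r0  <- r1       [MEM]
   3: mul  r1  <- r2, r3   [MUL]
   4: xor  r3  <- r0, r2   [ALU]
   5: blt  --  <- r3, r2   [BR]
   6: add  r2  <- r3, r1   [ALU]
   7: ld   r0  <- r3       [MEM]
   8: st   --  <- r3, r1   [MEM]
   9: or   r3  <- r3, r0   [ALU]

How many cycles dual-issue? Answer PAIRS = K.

t=0 i0:xor.ALU ; RAW r2
t=1 i1:st.MEM ; no-port MEM/MEM
t=2 i2/i3:ld.MEM mul.MUL ; pair
t=3 i4:xor.ALU ; RAW r3
t=4 i5/i6:blt.BR add.ALU ; pair
t=5 i7:ld.MEM ; no-port MEM/MEM
t=6 i8/i9:st.MEM or.ALU ; pair

PAIRS = 3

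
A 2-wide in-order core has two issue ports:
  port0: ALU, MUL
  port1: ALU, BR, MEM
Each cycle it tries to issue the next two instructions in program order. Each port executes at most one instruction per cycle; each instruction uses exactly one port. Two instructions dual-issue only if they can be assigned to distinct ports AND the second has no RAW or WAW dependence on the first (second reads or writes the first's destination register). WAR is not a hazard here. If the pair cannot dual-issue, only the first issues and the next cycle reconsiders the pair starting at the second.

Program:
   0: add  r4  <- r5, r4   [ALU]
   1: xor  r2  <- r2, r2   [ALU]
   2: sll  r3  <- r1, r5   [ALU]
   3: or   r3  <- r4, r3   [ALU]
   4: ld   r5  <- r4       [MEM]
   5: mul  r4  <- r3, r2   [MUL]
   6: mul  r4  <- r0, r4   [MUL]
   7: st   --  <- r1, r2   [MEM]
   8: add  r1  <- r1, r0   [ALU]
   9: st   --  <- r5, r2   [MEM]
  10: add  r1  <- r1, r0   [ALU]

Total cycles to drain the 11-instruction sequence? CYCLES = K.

[0] i0+i1  add.ALU/xor.ALU  -- pair
[1] i2  sll.ALU  -- RAW+WAW r3
[2] i3+i4  or.ALU/ld.MEM  -- pair
[3] i5  mul.MUL  -- no-port MUL/MUL
[4] i6+i7  mul.MUL/st.MEM  -- pair
[5] i8+i9  add.ALU/st.MEM  -- pair
[6] i10  add.ALU  -- tail

CYCLES = 7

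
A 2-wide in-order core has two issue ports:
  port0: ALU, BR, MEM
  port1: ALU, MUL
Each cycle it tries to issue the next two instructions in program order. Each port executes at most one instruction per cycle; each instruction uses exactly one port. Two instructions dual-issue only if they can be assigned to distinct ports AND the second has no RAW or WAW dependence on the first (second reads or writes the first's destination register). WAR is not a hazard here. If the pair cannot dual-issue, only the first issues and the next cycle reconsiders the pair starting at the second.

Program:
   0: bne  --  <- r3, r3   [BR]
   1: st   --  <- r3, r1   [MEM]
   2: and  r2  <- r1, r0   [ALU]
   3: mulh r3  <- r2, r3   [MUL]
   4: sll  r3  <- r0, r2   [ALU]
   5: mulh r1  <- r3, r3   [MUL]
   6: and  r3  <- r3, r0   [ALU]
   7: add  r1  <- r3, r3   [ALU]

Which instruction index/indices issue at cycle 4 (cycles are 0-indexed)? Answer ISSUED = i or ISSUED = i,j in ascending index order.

ISSUED = 5,6

0. bne @i0  | no-port BR/MEM
1. st;and @i1+i2  | dual
2. mulh @i3  | WAW r3
3. sll @i4  | RAW r3
4. mulh;and @i5+i6  | dual
5. add @i7  | tail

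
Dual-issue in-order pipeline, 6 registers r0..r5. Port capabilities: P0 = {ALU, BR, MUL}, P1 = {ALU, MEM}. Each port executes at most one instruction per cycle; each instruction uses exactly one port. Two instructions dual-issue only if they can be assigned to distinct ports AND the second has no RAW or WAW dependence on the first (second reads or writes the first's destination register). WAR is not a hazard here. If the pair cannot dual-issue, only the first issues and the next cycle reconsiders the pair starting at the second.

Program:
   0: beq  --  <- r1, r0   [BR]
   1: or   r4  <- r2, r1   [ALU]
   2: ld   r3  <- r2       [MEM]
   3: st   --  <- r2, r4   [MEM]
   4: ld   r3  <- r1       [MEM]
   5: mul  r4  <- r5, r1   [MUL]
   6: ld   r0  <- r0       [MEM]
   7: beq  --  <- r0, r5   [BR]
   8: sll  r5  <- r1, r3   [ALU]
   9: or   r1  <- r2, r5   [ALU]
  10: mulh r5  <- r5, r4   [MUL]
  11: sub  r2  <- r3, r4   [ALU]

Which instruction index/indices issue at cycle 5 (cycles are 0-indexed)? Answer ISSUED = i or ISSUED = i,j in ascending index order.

ISSUED = 7,8

#0 head=0: beq+or i0+i1 pair
#1 head=2: ld i2 no-port MEM/MEM
#2 head=3: st i3 no-port MEM/MEM
#3 head=4: ld+mul i4+i5 pair
#4 head=6: ld i6 RAW r0
#5 head=7: beq+sll i7+i8 pair
#6 head=9: or+mulh i9+i10 pair
#7 head=11: sub i11 tail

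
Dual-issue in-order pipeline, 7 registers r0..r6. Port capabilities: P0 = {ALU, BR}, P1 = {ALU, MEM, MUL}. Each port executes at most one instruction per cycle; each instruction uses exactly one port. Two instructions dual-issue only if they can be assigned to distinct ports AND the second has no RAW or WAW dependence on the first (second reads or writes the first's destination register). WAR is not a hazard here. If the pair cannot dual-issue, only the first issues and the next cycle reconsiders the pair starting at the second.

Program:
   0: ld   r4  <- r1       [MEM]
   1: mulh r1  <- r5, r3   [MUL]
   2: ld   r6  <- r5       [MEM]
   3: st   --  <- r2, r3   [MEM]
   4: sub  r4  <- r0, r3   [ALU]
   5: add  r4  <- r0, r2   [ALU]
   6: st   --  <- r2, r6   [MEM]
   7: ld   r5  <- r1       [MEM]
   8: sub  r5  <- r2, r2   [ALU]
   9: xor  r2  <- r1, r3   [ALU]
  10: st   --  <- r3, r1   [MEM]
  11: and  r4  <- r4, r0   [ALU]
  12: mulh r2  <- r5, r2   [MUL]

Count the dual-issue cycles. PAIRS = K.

PAIRS = 4

[0] i0  ld  -- no-port MEM/MUL
[1] i1  mulh  -- no-port MUL/MEM
[2] i2  ld  -- no-port MEM/MEM
[3] i3&i4  st+sub  -- dual
[4] i5&i6  add+st  -- dual
[5] i7  ld  -- WAW r5
[6] i8&i9  sub+xor  -- dual
[7] i10&i11  st+and  -- dual
[8] i12  mulh  -- tail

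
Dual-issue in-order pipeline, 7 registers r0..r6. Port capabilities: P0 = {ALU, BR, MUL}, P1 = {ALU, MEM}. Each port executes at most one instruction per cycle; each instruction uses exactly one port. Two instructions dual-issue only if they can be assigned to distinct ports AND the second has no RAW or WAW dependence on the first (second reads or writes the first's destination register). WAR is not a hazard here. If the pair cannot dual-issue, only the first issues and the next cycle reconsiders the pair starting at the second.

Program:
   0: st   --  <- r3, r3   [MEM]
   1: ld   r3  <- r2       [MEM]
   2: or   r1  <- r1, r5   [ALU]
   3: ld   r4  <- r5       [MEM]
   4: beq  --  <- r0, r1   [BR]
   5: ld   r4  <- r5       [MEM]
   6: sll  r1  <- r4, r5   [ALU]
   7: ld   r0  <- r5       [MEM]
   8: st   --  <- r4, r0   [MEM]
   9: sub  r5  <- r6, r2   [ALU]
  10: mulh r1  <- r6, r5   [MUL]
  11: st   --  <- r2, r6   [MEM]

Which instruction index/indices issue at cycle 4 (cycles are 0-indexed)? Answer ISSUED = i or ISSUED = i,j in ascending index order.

ISSUED = 6,7

#0 head=0: st i0 no-port MEM/MEM
#1 head=1: ld+or i1,i2 dual
#2 head=3: ld+beq i3,i4 dual
#3 head=5: ld i5 RAW r4
#4 head=6: sll+ld i6,i7 dual
#5 head=8: st+sub i8,i9 dual
#6 head=10: mulh+st i10,i11 dual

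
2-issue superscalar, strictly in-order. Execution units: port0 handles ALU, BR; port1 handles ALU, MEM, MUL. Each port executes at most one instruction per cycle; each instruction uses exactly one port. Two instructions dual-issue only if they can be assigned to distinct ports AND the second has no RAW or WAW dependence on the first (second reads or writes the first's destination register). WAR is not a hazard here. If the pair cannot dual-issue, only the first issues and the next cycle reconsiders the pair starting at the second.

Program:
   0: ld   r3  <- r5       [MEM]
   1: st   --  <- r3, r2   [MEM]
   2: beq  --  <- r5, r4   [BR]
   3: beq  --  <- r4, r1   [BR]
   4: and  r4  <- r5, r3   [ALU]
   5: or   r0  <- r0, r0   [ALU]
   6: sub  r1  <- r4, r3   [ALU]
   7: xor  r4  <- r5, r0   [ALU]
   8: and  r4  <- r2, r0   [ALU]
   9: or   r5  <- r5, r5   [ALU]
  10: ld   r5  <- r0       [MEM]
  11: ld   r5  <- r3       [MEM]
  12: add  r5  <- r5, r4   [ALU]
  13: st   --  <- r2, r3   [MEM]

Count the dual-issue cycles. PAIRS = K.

PAIRS = 5

c0: i0 ld.MEM  no-port MEM/MEM
c1: i1&i2 st.MEM/beq.BR  2-wide
c2: i3&i4 beq.BR/and.ALU  2-wide
c3: i5&i6 or.ALU/sub.ALU  2-wide
c4: i7 xor.ALU  WAW r4
c5: i8&i9 and.ALU/or.ALU  2-wide
c6: i10 ld.MEM  no-port MEM/MEM
c7: i11 ld.MEM  RAW+WAW r5
c8: i12&i13 add.ALU/st.MEM  2-wide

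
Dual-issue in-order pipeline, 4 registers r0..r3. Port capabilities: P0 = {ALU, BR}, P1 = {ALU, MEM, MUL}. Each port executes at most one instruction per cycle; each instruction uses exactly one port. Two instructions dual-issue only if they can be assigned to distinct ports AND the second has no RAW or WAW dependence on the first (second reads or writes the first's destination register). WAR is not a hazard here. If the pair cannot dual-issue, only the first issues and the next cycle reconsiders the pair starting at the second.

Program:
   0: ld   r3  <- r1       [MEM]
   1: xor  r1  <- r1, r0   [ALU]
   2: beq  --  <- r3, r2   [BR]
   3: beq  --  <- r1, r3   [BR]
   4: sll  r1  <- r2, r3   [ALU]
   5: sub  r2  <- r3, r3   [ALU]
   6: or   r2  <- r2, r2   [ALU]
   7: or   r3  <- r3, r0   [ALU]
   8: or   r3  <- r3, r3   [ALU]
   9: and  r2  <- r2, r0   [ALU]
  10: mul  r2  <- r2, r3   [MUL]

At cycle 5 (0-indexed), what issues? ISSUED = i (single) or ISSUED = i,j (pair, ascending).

ISSUED = 8,9

0. ld.MEM;xor.ALU @i0+i1  | 2-wide
1. beq.BR @i2  | no-port BR/BR
2. beq.BR;sll.ALU @i3+i4  | 2-wide
3. sub.ALU @i5  | RAW+WAW r2
4. or.ALU;or.ALU @i6+i7  | 2-wide
5. or.ALU;and.ALU @i8+i9  | 2-wide
6. mul.MUL @i10  | tail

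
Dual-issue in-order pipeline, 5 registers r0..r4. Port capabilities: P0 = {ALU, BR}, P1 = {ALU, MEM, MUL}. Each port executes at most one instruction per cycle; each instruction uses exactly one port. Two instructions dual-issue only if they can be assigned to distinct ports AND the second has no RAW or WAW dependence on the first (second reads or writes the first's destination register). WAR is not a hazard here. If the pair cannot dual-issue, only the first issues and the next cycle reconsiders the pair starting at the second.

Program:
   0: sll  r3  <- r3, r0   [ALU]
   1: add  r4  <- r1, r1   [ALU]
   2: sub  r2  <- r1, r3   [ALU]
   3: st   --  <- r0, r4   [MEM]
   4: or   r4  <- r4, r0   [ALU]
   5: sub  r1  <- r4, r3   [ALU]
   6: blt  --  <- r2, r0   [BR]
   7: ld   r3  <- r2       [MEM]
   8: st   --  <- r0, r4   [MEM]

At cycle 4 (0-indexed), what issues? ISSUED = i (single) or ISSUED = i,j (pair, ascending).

ISSUED = 7

0. sll add @i0,i1  | dual
1. sub st @i2,i3  | dual
2. or @i4  | RAW r4
3. sub blt @i5,i6  | dual
4. ld @i7  | no-port MEM/MEM
5. st @i8  | tail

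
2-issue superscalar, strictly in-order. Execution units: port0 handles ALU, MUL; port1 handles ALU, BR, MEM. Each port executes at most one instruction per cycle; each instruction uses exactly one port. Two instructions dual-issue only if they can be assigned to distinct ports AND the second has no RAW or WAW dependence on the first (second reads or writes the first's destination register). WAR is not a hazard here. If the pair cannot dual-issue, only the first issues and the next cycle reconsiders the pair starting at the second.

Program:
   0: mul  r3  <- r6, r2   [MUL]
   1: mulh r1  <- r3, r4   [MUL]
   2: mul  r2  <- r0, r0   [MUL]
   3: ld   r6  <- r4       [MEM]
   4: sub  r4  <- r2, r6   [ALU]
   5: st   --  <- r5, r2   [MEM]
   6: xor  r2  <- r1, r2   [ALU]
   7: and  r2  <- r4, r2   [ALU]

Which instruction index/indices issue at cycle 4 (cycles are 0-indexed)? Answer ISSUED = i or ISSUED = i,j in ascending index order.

ISSUED = 6

#0 head=0: mul i0 no-port MUL/MUL
#1 head=1: mulh i1 no-port MUL/MUL
#2 head=2: mul/ld i2/i3 2-wide
#3 head=4: sub/st i4/i5 2-wide
#4 head=6: xor i6 RAW+WAW r2
#5 head=7: and i7 tail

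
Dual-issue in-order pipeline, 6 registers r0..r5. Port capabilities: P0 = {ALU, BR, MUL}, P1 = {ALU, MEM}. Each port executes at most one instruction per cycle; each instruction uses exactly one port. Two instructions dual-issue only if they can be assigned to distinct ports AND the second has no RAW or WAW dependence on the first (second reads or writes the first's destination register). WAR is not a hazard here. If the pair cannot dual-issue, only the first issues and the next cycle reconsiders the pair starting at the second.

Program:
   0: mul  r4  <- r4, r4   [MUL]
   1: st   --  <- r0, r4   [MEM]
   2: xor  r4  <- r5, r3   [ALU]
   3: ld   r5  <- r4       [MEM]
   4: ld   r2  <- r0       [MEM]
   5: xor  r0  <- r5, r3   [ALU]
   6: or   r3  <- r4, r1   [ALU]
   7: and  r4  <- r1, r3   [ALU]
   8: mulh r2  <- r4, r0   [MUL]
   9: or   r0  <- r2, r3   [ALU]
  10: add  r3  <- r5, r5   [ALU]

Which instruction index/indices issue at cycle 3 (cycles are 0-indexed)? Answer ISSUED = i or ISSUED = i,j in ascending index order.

ISSUED = 4,5

#0 head=0: mul i0 RAW r4
#1 head=1: st;xor i1&i2 pair
#2 head=3: ld i3 no-port MEM/MEM
#3 head=4: ld;xor i4&i5 pair
#4 head=6: or i6 RAW r3
#5 head=7: and i7 RAW r4
#6 head=8: mulh i8 RAW r2
#7 head=9: or;add i9&i10 pair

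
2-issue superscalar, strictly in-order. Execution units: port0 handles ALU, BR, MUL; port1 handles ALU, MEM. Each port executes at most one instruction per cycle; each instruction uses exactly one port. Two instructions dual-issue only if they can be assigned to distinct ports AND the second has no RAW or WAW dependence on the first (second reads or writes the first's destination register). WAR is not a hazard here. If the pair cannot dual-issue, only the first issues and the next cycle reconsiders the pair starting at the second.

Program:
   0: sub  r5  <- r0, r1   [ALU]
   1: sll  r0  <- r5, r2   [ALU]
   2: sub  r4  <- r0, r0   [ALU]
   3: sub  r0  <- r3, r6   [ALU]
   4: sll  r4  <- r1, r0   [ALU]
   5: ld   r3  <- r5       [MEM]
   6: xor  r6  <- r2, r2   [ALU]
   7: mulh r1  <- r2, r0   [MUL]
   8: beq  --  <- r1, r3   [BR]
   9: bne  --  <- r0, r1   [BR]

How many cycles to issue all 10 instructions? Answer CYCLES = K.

CYCLES = 7

[0] i0  sub.ALU  -- RAW r5
[1] i1  sll.ALU  -- RAW r0
[2] i2,i3  sub.ALU;sub.ALU  -- pair
[3] i4,i5  sll.ALU;ld.MEM  -- pair
[4] i6,i7  xor.ALU;mulh.MUL  -- pair
[5] i8  beq.BR  -- no-port BR/BR
[6] i9  bne.BR  -- tail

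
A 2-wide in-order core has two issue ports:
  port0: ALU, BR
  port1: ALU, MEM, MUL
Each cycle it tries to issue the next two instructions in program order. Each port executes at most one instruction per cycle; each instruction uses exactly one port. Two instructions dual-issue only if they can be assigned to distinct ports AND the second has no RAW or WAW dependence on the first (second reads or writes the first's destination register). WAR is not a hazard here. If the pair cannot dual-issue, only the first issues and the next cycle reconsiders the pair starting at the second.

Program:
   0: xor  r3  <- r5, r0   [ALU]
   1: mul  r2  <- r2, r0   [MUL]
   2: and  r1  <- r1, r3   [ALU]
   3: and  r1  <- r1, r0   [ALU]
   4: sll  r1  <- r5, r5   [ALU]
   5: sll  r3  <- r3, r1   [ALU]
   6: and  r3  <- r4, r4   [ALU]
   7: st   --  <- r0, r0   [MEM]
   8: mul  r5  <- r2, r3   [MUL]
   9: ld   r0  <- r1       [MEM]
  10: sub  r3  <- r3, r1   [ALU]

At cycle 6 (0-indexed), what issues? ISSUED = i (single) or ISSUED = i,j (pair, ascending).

ISSUED = 8

t=0 i0,i1:xor+mul ; dual
t=1 i2:and ; RAW+WAW r1
t=2 i3:and ; WAW r1
t=3 i4:sll ; RAW r1
t=4 i5:sll ; WAW r3
t=5 i6,i7:and+st ; dual
t=6 i8:mul ; no-port MUL/MEM
t=7 i9,i10:ld+sub ; dual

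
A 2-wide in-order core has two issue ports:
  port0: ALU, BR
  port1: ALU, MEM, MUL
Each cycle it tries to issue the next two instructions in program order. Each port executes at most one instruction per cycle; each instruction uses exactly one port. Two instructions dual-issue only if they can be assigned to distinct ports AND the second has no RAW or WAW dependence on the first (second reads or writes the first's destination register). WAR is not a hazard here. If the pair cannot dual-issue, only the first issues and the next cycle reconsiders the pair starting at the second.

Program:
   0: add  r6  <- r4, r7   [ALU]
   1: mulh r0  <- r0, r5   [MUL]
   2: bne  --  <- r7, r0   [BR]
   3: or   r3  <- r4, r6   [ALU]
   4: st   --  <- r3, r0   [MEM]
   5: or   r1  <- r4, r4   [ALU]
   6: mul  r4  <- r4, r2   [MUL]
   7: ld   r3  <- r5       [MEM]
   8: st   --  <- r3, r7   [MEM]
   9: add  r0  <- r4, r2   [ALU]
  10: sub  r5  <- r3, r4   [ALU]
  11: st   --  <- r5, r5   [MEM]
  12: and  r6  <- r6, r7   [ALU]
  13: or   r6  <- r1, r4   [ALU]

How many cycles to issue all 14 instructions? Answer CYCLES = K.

CYCLES = 9

[0] i0,i1  add;mulh  -- dual
[1] i2,i3  bne;or  -- dual
[2] i4,i5  st;or  -- dual
[3] i6  mul  -- no-port MUL/MEM
[4] i7  ld  -- no-port MEM/MEM
[5] i8,i9  st;add  -- dual
[6] i10  sub  -- RAW r5
[7] i11,i12  st;and  -- dual
[8] i13  or  -- tail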